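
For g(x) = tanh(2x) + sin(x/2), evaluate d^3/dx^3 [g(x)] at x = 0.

-129/8

Combine the two series term by term.
The coefficient of x^3 in the expansion is -43/16, so g′′′(0) = 3! * (-43/16) = -129/8.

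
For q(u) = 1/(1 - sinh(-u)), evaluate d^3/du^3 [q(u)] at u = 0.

Compose series: expand the inner function first, then feed it into the outer expansion.
The coefficient of u^3 in the expansion is -7/6, so q′′′(0) = 3! * (-7/6) = -7.

-7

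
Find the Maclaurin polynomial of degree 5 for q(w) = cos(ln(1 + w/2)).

w^5/96 - 5*w^4/192 + w^3/16 - w^2/8 + 1

Compose series: expand the inner function first, then feed it into the outer expansion.
q(0) = 1
q′(0) = 0
q′′(0) = -1/4
q′′′(0) = 3/8
q^(4)(0) = -5/8
q^(5)(0) = 5/4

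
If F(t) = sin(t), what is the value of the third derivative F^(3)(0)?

-1

Differentiate repeatedly and evaluate at the center.
The coefficient of t^3 in the expansion is -1/6, so F′′′(0) = 3! * (-1/6) = -1.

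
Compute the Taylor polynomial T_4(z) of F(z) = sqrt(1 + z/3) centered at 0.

-5*z^4/10368 + z^3/432 - z^2/72 + z/6 + 1

F(0) = 1
F′(0) = 1/6
F′′(0) = -1/36
F′′′(0) = 1/72
F^(4)(0) = -5/432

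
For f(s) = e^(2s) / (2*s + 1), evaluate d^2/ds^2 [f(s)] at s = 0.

Multiply the numerator's expansion by the denominator's geometric series.
From the series, [s^2] f = 2; multiply by 2! = 2 to get 4.

4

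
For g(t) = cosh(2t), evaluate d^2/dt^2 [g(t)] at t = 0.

The coefficient of t^2 in the expansion is 2, so g′′(0) = 2! * (2) = 4.

4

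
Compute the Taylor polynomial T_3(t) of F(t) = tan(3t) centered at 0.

Use the known series and substitute for the argument.
F(0) = 0
F′(0) = 3
F′′(0) = 0
F′′′(0) = 54
Dividing each by k! gives the coefficients c_0, ..., c_3.

9*t^3 + 3*t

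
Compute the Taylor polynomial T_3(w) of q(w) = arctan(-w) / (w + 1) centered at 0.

-2*w^3/3 + w^2 - w

Use 1/(1 - r) = Σ r^k on the denominator, then take the Cauchy product.
q(0) = 0
q′(0) = -1
q′′(0) = 2
q′′′(0) = -4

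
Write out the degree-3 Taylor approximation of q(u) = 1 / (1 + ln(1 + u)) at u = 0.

-7*u^3/3 + 3*u^2/2 - u + 1

Write 1/(1+u) = 1 - u + u^2 - u^3 + ... and substitute the series for u.
q(0) = 1
q′(0) = -1
q′′(0) = 3
q′′′(0) = -14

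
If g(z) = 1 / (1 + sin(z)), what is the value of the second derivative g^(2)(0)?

Write 1/(1+u) = 1 - u + u^2 - u^3 + ... and substitute the series for u.
The coefficient of z^2 in the expansion is 1, so g′′(0) = 2! * (1) = 2.

2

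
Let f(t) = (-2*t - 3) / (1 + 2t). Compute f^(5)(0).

7680

Distribute the polynomial across the series and collect like powers.
From the series, [t^5] f = 64; multiply by 5! = 120 to get 7680.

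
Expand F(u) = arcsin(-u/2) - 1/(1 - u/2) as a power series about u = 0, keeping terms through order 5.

Add the two expansions coefficient-wise.
F(0) = -1
F′(0) = -1
F′′(0) = -1/2
F′′′(0) = -7/8
F^(4)(0) = -3/2
F^(5)(0) = -129/32

-43*u^5/1280 - u^4/16 - 7*u^3/48 - u^2/4 - u - 1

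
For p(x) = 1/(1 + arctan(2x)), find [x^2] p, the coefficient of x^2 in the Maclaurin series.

4

Substitute the inner expansion into the outer series and collect powers.
p(0) = 1
p′(0) = -2
p′′(0) = 8
Dividing each by k! gives the coefficients c_0, ..., c_2.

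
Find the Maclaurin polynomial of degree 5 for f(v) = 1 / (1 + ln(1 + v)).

Use the geometric series for the reciprocal, then substitute.

-347*v^5/60 + 11*v^4/3 - 7*v^3/3 + 3*v^2/2 - v + 1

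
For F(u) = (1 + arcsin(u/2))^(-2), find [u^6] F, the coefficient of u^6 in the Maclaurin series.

163/960

Let u equal the inner series; expand the outer function in u and truncate.
F(0) = 1
F′(0) = -1
F′′(0) = 3/2
F′′′(0) = -13/4
F^(4)(0) = 9
F^(5)(0) = -489/16
F^(6)(0) = 489/4
So c_6 = F^(6)(0)/6! = 163/960.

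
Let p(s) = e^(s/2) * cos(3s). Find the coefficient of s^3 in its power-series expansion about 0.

-107/48

Take the Cauchy product of the two expansions.
p(0) = 1
p′(0) = 1/2
p′′(0) = -35/4
p′′′(0) = -107/8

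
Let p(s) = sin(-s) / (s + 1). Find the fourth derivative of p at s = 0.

Use 1/(1 - r) = Σ r^k on the denominator, then take the Cauchy product.
From the series, [s^4] p = 5/6; multiply by 4! = 24 to get 20.

20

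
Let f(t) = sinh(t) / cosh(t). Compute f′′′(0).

-2

Divide the numerator series by the denominator series (power-series long division).
The coefficient of t^3 in the expansion is -1/3, so f′′′(0) = 3! * (-1/3) = -2.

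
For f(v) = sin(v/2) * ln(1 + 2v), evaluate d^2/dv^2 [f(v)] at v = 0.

2

Take the Cauchy product of the two expansions.
From the series, [v^2] f = 1; multiply by 2! = 2 to get 2.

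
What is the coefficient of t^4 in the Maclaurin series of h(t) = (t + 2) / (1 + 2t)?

24

Shift and add copies of the series according to the polynomial's terms.
h(0) = 2
h′(0) = -3
h′′(0) = 12
h′′′(0) = -72
h^(4)(0) = 576
So c_4 = h^(4)(0)/4! = 24.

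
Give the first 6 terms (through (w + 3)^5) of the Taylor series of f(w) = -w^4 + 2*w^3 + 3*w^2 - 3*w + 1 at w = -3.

-(w + 3)^4 + 14*(w + 3)^3 - 69*(w + 3)^2 + 141*(w + 3) - 98

[(w + 3)^0] = -98;  [(w + 3)^1] = 141;  [(w + 3)^2] = -69;  [(w + 3)^3] = 14;  [(w + 3)^4] = -1;  [(w + 3)^5] = 0.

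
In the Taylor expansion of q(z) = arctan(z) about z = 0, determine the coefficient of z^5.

1/5

q(0) = 0
q′(0) = 1
q′′(0) = 0
q′′′(0) = -2
q^(4)(0) = 0
q^(5)(0) = 24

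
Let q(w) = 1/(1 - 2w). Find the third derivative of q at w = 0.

The coefficient of w^3 in the expansion is 8, so q′′′(0) = 3! * (8) = 48.

48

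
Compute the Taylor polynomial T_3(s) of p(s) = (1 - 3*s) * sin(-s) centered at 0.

Shift and add copies of the series according to the polynomial's terms.
p(0) = 0
p′(0) = -1
p′′(0) = 6
p′′′(0) = 1
Dividing each by k! gives the coefficients c_0, ..., c_3.

s^3/6 + 3*s^2 - s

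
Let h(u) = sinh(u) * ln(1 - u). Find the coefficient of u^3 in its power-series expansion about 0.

Expand each factor separately, then convolve coefficients.
So c_3 = h′′′(0)/3! = -1/2.

-1/2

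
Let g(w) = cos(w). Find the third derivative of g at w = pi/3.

From the series, [(w - pi/3)^3] g = sqrt(3)/12; multiply by 3! = 6 to get sqrt(3)/2.

sqrt(3)/2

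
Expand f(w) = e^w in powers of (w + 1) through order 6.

(w + 1)^6*e^(-1)/720 + (w + 1)^5*e^(-1)/120 + (w + 1)^4*e^(-1)/24 + (w + 1)^3*e^(-1)/6 + (w + 1)^2*e^(-1)/2 + (w + 1)*e^(-1) + e^(-1)

Apply the Taylor formula c_k = f^(k)(a)/k!.
[(w + 1)^0] = e^(-1);  [(w + 1)^1] = e^(-1);  [(w + 1)^2] = e^(-1)/2;  [(w + 1)^3] = e^(-1)/6;  [(w + 1)^4] = e^(-1)/24;  [(w + 1)^5] = e^(-1)/120;  [(w + 1)^6] = e^(-1)/720.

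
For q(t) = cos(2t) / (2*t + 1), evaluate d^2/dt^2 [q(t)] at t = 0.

Expand 1/(denominator) as a geometric series and multiply by the numerator's series.
The coefficient of t^2 in the expansion is 2, so q′′(0) = 2! * (2) = 4.

4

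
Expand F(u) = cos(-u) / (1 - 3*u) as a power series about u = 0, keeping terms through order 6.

495989*u^6/720 + 1837*u^5/8 + 1837*u^4/24 + 51*u^3/2 + 17*u^2/2 + 3*u + 1

Expand 1/(denominator) as a geometric series and multiply by the numerator's series.
[u^0] = 1;  [u^1] = 3;  [u^2] = 17/2;  [u^3] = 51/2;  [u^4] = 1837/24;  [u^5] = 1837/8;  [u^6] = 495989/720.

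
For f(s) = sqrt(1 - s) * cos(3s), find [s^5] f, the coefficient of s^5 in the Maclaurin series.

-367/256

Expand each factor separately, then convolve coefficients.
f(0) = 1
f′(0) = -1/2
f′′(0) = -37/4
f′′′(0) = 105/8
f^(4)(0) = 1497/16
f^(5)(0) = -5505/32
Dividing each by k! gives the coefficients c_0, ..., c_5.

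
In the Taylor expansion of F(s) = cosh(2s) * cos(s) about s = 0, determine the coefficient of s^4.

Expand each factor separately, then convolve coefficients.
F(0) = 1
F′(0) = 0
F′′(0) = 3
F′′′(0) = 0
F^(4)(0) = -7

-7/24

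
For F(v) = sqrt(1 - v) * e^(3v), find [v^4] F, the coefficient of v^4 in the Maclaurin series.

43/128

Expand each factor separately, then convolve coefficients.
[v^0] = 1;  [v^1] = 5/2;  [v^2] = 23/8;  [v^3] = 29/16;  [v^4] = 43/128.
So c_4 = F^(4)(0)/4! = 43/128.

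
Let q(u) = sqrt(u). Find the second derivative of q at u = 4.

-1/32

The coefficient of (u - 4)^2 in the expansion is -1/64, so q′′(4) = 2! * (-1/64) = -1/32.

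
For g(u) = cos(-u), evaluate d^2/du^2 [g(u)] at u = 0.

-1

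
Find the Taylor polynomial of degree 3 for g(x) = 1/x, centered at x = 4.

-(x - 4)^3/256 + (x - 4)^2/64 - (x - 4)/16 + 1/4

[(x - 4)^0] = 1/4;  [(x - 4)^1] = -1/16;  [(x - 4)^2] = 1/64;  [(x - 4)^3] = -1/256.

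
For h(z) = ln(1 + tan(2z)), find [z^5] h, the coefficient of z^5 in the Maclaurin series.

64/3

Plug the Maclaurin series of the inner function into that of the outer and collect terms.
[z^0] = 0;  [z^1] = 2;  [z^2] = -2;  [z^3] = 16/3;  [z^4] = -28/3;  [z^5] = 64/3.
So c_5 = h^(5)(0)/5! = 64/3.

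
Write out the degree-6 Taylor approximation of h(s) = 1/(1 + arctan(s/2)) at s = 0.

Plug the Maclaurin series of the inner function into that of the outer and collect terms.
[s^0] = 1;  [s^1] = -1/2;  [s^2] = 1/4;  [s^3] = -1/12;  [s^4] = 1/48;  [s^5] = -1/160;  [s^6] = 1/360.

s^6/360 - s^5/160 + s^4/48 - s^3/12 + s^2/4 - s/2 + 1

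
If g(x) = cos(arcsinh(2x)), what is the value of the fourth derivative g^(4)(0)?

Plug the Maclaurin series of the inner function into that of the outer and collect terms.
The coefficient of x^4 in the expansion is 10/3, so g^(4)(0) = 4! * (10/3) = 80.

80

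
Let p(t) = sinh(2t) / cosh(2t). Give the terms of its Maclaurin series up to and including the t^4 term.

-8*t^3/3 + 2*t

Divide the numerator series by the denominator series (power-series long division).
[t^0] = 0;  [t^1] = 2;  [t^2] = 0;  [t^3] = -8/3;  [t^4] = 0.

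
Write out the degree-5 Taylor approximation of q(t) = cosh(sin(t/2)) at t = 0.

Compose series: expand the inner function first, then feed it into the outer expansion.
q(0) = 1
q′(0) = 0
q′′(0) = 1/4
q′′′(0) = 0
q^(4)(0) = -3/16
q^(5)(0) = 0
Then c_k = q^(k)(0)/k! gives each Taylor coefficient.

-t^4/128 + t^2/8 + 1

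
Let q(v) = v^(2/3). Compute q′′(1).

-2/9

The coefficient of (v - 1)^2 in the expansion is -1/9, so q′′(1) = 2! * (-1/9) = -2/9.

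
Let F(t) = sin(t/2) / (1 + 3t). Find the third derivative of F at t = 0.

215/8

Write out both Maclaurin series and multiply, keeping only the needed powers.
The coefficient of t^3 in the expansion is 215/48, so F′′′(0) = 3! * (215/48) = 215/8.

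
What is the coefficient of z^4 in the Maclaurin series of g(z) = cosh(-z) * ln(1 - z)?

-1/2

Take the Cauchy product of the two expansions.
g(0) = 0
g′(0) = -1
g′′(0) = -1
g′′′(0) = -5
g^(4)(0) = -12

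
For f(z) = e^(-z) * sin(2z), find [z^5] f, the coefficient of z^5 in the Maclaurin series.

-19/60

Expand each factor separately, then convolve coefficients.
f(0) = 0
f′(0) = 2
f′′(0) = -4
f′′′(0) = -2
f^(4)(0) = 24
f^(5)(0) = -38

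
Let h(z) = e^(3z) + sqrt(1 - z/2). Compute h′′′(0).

Expand each term separately and add.
The coefficient of z^3 in the expansion is 575/128, so h′′′(0) = 3! * (575/128) = 1725/64.

1725/64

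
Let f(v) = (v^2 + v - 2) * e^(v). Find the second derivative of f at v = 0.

2

Distribute the polynomial across the series and collect like powers.
From the series, [v^2] f = 1; multiply by 2! = 2 to get 2.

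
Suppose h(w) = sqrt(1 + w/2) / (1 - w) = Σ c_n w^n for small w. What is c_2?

Expand each factor separately, then convolve coefficients.
h(0) = 1
h′(0) = 5/4
h′′(0) = 39/16
So c_2 = h′′(0)/2! = 39/32.

39/32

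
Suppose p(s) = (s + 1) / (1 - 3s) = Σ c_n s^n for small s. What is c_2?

Distribute the polynomial across the series and collect like powers.
p(0) = 1
p′(0) = 4
p′′(0) = 24
So c_2 = p′′(0)/2! = 12.

12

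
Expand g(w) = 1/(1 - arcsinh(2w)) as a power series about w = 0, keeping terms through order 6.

Plug the Maclaurin series of the inner function into that of the outer and collect terms.
[w^0] = 1;  [w^1] = 2;  [w^2] = 4;  [w^3] = 20/3;  [w^4] = 32/3;  [w^5] = 92/5;  [w^6] = 1472/45.

1472*w^6/45 + 92*w^5/5 + 32*w^4/3 + 20*w^3/3 + 4*w^2 + 2*w + 1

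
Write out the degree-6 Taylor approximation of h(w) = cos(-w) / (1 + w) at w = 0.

Multiply the two series term by term and collect like powers.

389*w^6/720 - 13*w^5/24 + 13*w^4/24 - w^3/2 + w^2/2 - w + 1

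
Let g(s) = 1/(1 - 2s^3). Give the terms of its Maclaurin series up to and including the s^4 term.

2*s^3 + 1

g(0) = 1
g′(0) = 0
g′′(0) = 0
g′′′(0) = 12
g^(4)(0) = 0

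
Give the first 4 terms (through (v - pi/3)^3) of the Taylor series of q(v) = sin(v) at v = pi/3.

q(pi/3) = sqrt(3)/2
q′(pi/3) = 1/2
q′′(pi/3) = -sqrt(3)/2
q′′′(pi/3) = -1/2
The Taylor polynomial is Σ q^(k)(pi/3)/k! · (v - pi/3)^k.

-(v - pi/3)^3/12 - sqrt(3)*(v - pi/3)^2/4 + (v - pi/3)/2 + sqrt(3)/2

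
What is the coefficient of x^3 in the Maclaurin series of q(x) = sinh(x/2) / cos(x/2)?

Invert the denominator's series and multiply.
[x^0] = 0;  [x^1] = 1/2;  [x^2] = 0;  [x^3] = 1/12.
So c_3 = q′′′(0)/3! = 1/12.

1/12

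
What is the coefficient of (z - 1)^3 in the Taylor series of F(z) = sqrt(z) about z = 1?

F(1) = 1
F′(1) = 1/2
F′′(1) = -1/4
F′′′(1) = 3/8
So c_3 = F′′′(1)/3! = 1/16.

1/16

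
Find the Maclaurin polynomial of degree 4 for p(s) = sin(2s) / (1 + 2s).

-40*s^4/3 + 20*s^3/3 - 4*s^2 + 2*s

Take the Cauchy product of the two expansions.
p(0) = 0
p′(0) = 2
p′′(0) = -8
p′′′(0) = 40
p^(4)(0) = -320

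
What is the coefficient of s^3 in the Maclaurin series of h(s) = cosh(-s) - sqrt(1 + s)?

Combine the two series term by term.
[s^0] = 0;  [s^1] = -1/2;  [s^2] = 5/8;  [s^3] = -1/16.
So c_3 = h′′′(0)/3! = -1/16.

-1/16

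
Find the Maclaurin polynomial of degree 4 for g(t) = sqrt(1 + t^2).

-t^4/8 + t^2/2 + 1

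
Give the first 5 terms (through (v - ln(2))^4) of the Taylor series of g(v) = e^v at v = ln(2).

Use the known series and substitute for the argument.
[(v - ln(2))^0] = 2;  [(v - ln(2))^1] = 2;  [(v - ln(2))^2] = 1;  [(v - ln(2))^3] = 1/3;  [(v - ln(2))^4] = 1/12.

(v - ln(2))^4/12 + (v - ln(2))^3/3 + (v - ln(2))^2 + 2*(v - ln(2)) + 2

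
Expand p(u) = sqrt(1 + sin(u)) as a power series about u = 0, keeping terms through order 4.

Substitute the inner expansion into the outer series and collect powers.
[u^0] = 1;  [u^1] = 1/2;  [u^2] = -1/8;  [u^3] = -1/48;  [u^4] = 1/384.

u^4/384 - u^3/48 - u^2/8 + u/2 + 1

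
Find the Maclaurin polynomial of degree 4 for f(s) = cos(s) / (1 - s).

13*s^4/24 + s^3/2 + s^2/2 + s + 1

Take the Cauchy product of the two expansions.
[s^0] = 1;  [s^1] = 1;  [s^2] = 1/2;  [s^3] = 1/2;  [s^4] = 13/24.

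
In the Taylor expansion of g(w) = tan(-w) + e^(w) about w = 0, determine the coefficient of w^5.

Combine the two series term by term.
[w^0] = 1;  [w^1] = 0;  [w^2] = 1/2;  [w^3] = -1/6;  [w^4] = 1/24;  [w^5] = -1/8.

-1/8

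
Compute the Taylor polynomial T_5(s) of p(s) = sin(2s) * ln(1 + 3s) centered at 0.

-69*s^5/2 + 14*s^4 - 9*s^3 + 6*s^2

Expand each factor separately, then convolve coefficients.
p(0) = 0
p′(0) = 0
p′′(0) = 12
p′′′(0) = -54
p^(4)(0) = 336
p^(5)(0) = -4140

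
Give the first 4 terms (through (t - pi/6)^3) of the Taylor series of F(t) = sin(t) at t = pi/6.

-sqrt(3)*(t - pi/6)^3/12 - (t - pi/6)^2/4 + sqrt(3)*(t - pi/6)/2 + 1/2

Compute the successive derivatives at the expansion point and divide by k!.
[(t - pi/6)^0] = 1/2;  [(t - pi/6)^1] = sqrt(3)/2;  [(t - pi/6)^2] = -1/4;  [(t - pi/6)^3] = -sqrt(3)/12.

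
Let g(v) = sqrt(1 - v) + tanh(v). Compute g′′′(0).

-19/8

Add the two expansions coefficient-wise.
The coefficient of v^3 in the expansion is -19/48, so g′′′(0) = 3! * (-19/48) = -19/8.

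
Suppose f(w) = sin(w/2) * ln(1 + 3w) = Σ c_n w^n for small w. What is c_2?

Take the Cauchy product of the two expansions.
[w^0] = 0;  [w^1] = 0;  [w^2] = 3/2.

3/2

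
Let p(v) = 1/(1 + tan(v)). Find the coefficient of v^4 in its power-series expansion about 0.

Plug the Maclaurin series of the inner function into that of the outer and collect terms.
[v^0] = 1;  [v^1] = -1;  [v^2] = 1;  [v^3] = -4/3;  [v^4] = 5/3.
So c_4 = p^(4)(0)/4! = 5/3.

5/3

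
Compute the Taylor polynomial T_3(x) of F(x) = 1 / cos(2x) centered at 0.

Write the quotient as an unknown series and match coefficients against numerator = denominator · series.
F(0) = 1
F′(0) = 0
F′′(0) = 4
F′′′(0) = 0

2*x^2 + 1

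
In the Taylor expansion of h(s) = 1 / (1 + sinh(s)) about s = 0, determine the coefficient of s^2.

1

Use the geometric series for the reciprocal, then substitute.
h(0) = 1
h′(0) = -1
h′′(0) = 2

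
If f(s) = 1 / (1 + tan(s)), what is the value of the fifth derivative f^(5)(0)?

Write 1/(1+u) = 1 - u + u^2 - u^3 + ... and substitute the series for u.
The coefficient of s^5 in the expansion is -32/15, so f^(5)(0) = 5! * (-32/15) = -256.

-256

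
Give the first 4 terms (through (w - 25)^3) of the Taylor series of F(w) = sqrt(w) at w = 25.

(w - 25)^3/50000 - (w - 25)^2/1000 + (w - 25)/10 + 5

Differentiate repeatedly and evaluate at the center.
F(25) = 5
F′(25) = 1/10
F′′(25) = -1/500
F′′′(25) = 3/25000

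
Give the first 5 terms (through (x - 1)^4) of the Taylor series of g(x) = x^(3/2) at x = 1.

3*(x - 1)^4/128 - (x - 1)^3/16 + 3*(x - 1)^2/8 + 3*(x - 1)/2 + 1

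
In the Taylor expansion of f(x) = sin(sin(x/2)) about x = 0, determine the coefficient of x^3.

Let u equal the inner series; expand the outer function in u and truncate.
f(0) = 0
f′(0) = 1/2
f′′(0) = 0
f′′′(0) = -1/4
So c_3 = f′′′(0)/3! = -1/24.

-1/24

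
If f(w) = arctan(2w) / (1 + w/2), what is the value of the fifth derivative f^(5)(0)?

Multiply the two series term by term and collect like powers.
The coefficient of w^5 in the expansion is 703/120, so f^(5)(0) = 5! * (703/120) = 703.

703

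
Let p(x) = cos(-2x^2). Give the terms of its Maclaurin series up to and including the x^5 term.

1 - 2*x^4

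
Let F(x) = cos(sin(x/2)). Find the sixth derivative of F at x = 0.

Let u equal the inner series; expand the outer function in u and truncate.
From the series, [x^6] F = -37/46080; multiply by 6! = 720 to get -37/64.

-37/64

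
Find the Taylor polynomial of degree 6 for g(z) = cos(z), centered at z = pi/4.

-sqrt(2)*(z - pi/4)^6/1440 - sqrt(2)*(z - pi/4)^5/240 + sqrt(2)*(z - pi/4)^4/48 + sqrt(2)*(z - pi/4)^3/12 - sqrt(2)*(z - pi/4)^2/4 - sqrt(2)*(z - pi/4)/2 + sqrt(2)/2

g(pi/4) = sqrt(2)/2
g′(pi/4) = -sqrt(2)/2
g′′(pi/4) = -sqrt(2)/2
g′′′(pi/4) = sqrt(2)/2
g^(4)(pi/4) = sqrt(2)/2
g^(5)(pi/4) = -sqrt(2)/2
g^(6)(pi/4) = -sqrt(2)/2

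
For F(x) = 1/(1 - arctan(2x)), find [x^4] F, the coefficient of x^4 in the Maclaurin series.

Let u equal the inner series; expand the outer function in u and truncate.

16/3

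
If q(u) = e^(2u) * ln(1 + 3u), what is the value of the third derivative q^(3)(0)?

36

Expand each factor separately, then convolve coefficients.
From the series, [u^3] q = 6; multiply by 3! = 6 to get 36.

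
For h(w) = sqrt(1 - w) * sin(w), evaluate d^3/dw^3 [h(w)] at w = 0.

-7/4

Multiply the two series term by term and collect like powers.
From the series, [w^3] h = -7/24; multiply by 3! = 6 to get -7/4.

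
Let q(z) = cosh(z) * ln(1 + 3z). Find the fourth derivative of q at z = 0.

-540

Multiply the two series term by term and collect like powers.
The coefficient of z^4 in the expansion is -45/2, so q^(4)(0) = 4! * (-45/2) = -540.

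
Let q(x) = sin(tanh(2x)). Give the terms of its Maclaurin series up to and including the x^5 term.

Substitute the inner expansion into the outer series and collect powers.
q(0) = 0
q′(0) = 2
q′′(0) = 0
q′′′(0) = -24
q^(4)(0) = 0
q^(5)(0) = 1184

148*x^5/15 - 4*x^3 + 2*x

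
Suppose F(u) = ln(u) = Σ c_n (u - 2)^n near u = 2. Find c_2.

-1/8

F(2) = ln(2)
F′(2) = 1/2
F′′(2) = -1/4
So c_2 = F′′(2)/2! = -1/8.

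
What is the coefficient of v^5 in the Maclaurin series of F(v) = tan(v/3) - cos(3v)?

2/3645

Add the two expansions coefficient-wise.
[v^0] = -1;  [v^1] = 1/3;  [v^2] = 9/2;  [v^3] = 1/81;  [v^4] = -27/8;  [v^5] = 2/3645.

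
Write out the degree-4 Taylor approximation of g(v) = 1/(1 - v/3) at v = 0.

v^4/81 + v^3/27 + v^2/9 + v/3 + 1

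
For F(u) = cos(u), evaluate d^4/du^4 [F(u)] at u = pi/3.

The coefficient of (u - pi/3)^4 in the expansion is 1/48, so F^(4)(pi/3) = 4! * (1/48) = 1/2.

1/2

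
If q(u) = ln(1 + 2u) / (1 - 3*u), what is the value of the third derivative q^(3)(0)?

Use 1/(1 - r) = Σ r^k on the denominator, then take the Cauchy product.
The coefficient of u^3 in the expansion is 44/3, so q′′′(0) = 3! * (44/3) = 88.

88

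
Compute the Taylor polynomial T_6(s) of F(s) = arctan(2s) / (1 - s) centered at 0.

86*s^6/15 + 86*s^5/15 - 2*s^4/3 - 2*s^3/3 + 2*s^2 + 2*s

Use 1/(1 - r) = Σ r^k on the denominator, then take the Cauchy product.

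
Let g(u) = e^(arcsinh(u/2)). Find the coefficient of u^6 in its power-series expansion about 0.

Substitute the inner expansion into the outer series and collect powers.
g(0) = 1
g′(0) = 1/2
g′′(0) = 1/4
g′′′(0) = 0
g^(4)(0) = -3/16
g^(5)(0) = 0
g^(6)(0) = 45/64

1/1024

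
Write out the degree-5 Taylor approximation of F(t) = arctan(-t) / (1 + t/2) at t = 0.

-43*t^5/240 - t^4/24 + t^3/12 + t^2/2 - t

Expand each factor separately, then convolve coefficients.
[t^0] = 0;  [t^1] = -1;  [t^2] = 1/2;  [t^3] = 1/12;  [t^4] = -1/24;  [t^5] = -43/240.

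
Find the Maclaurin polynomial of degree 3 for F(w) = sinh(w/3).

w^3/162 + w/3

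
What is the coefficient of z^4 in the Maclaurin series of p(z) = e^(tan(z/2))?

3/128

Substitute the inner expansion into the outer series and collect powers.
[z^0] = 1;  [z^1] = 1/2;  [z^2] = 1/8;  [z^3] = 1/16;  [z^4] = 3/128.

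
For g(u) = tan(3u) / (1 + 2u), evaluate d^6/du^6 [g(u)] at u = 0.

-279936*2^(18/175)*3^(3/35)*5^(12/25)*7^(159/175)/25

Multiply the two series term by term and collect like powers.
The coefficient of u^6 in the expansion is -1944*2^(18/175)*3^(3/35)*5^(12/25)*7^(159/175)/125, so g^(6)(0) = 6! * (-1944*2^(18/175)*3^(3/35)*5^(12/25)*7^(159/175)/125) = -279936*2^(18/175)*3^(3/35)*5^(12/25)*7^(159/175)/25.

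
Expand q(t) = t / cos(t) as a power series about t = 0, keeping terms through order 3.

Invert the denominator's series and multiply.

t^3/2 + t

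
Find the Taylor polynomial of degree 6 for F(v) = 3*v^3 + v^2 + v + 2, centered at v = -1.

F(-1) = -1
F′(-1) = 8
F′′(-1) = -16
F′′′(-1) = 18
F^(4)(-1) = 0
F^(5)(-1) = 0
F^(6)(-1) = 0

3*(v + 1)^3 - 8*(v + 1)^2 + 8*(v + 1) - 1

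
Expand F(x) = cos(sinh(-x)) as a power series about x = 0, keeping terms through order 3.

Substitute the inner expansion into the outer series and collect powers.
F(0) = 1
F′(0) = 0
F′′(0) = -1
F′′′(0) = 0
Then c_k = F^(k)(0)/k! gives each Taylor coefficient.

1 - x^2/2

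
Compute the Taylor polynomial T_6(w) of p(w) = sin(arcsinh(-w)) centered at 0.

Plug the Maclaurin series of the inner function into that of the outer and collect terms.
p(0) = 0
p′(0) = -1
p′′(0) = 0
p′′′(0) = 2
p^(4)(0) = 0
p^(5)(0) = -20
p^(6)(0) = 0

-w^5/6 + w^3/3 - w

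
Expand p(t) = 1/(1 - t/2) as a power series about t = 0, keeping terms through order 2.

t^2/4 + t/2 + 1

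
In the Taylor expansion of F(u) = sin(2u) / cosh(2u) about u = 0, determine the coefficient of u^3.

Write the quotient as an unknown series and match coefficients against numerator = denominator · series.
F(0) = 0
F′(0) = 2
F′′(0) = 0
F′′′(0) = -32
So c_3 = F′′′(0)/3! = -16/3.

-16/3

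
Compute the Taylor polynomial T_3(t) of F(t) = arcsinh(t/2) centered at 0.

F(0) = 0
F′(0) = 1/2
F′′(0) = 0
F′′′(0) = -1/8

-t^3/48 + t/2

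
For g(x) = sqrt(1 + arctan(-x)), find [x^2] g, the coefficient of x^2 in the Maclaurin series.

Compose series: expand the inner function first, then feed it into the outer expansion.
g(0) = 1
g′(0) = -1/2
g′′(0) = -1/4
So c_2 = g′′(0)/2! = -1/8.

-1/8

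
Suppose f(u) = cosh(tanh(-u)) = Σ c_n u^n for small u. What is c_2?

1/2

Plug the Maclaurin series of the inner function into that of the outer and collect terms.
f(0) = 1
f′(0) = 0
f′′(0) = 1
So c_2 = f′′(0)/2! = 1/2.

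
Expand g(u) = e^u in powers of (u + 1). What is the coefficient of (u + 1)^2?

e^(-1)/2

Compute the successive derivatives at the expansion point and divide by k!.
[(u + 1)^0] = e^(-1);  [(u + 1)^1] = e^(-1);  [(u + 1)^2] = e^(-1)/2.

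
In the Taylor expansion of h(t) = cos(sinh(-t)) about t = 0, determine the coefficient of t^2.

-1/2

Let u equal the inner series; expand the outer function in u and truncate.
h(0) = 1
h′(0) = 0
h′′(0) = -1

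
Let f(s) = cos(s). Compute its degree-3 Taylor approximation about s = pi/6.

(s - pi/6)^3/12 - sqrt(3)*(s - pi/6)^2/4 - (s - pi/6)/2 + sqrt(3)/2

Apply the Taylor formula c_k = f^(k)(a)/k!.
[(s - pi/6)^0] = sqrt(3)/2;  [(s - pi/6)^1] = -1/2;  [(s - pi/6)^2] = -sqrt(3)/4;  [(s - pi/6)^3] = 1/12.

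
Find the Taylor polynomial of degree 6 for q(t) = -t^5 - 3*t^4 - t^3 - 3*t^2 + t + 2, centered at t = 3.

-(t - 3)^5 - 18*(t - 3)^4 - 127*(t - 3)^3 - 444*(t - 3)^2 - 773*(t - 3) - 535

Use the known series and substitute for the argument.
q(3) = -535
q′(3) = -773
q′′(3) = -888
q′′′(3) = -762
q^(4)(3) = -432
q^(5)(3) = -120
q^(6)(3) = 0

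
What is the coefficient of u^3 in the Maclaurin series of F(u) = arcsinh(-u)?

F(0) = 0
F′(0) = -1
F′′(0) = 0
F′′′(0) = 1

1/6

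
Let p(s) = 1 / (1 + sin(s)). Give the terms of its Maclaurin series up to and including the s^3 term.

-5*s^3/6 + s^2 - s + 1

Use the geometric series for the reciprocal, then substitute.
p(0) = 1
p′(0) = -1
p′′(0) = 2
p′′′(0) = -5
Dividing each by k! gives the coefficients c_0, ..., c_3.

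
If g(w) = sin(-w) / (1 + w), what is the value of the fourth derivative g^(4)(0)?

Expand each factor separately, then convolve coefficients.
The coefficient of w^4 in the expansion is 5/6, so g^(4)(0) = 4! * (5/6) = 20.

20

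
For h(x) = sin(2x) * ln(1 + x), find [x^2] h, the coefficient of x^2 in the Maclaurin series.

Multiply the two series term by term and collect like powers.
h(0) = 0
h′(0) = 0
h′′(0) = 4

2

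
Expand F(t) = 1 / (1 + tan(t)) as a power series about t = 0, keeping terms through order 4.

5*t^4/3 - 4*t^3/3 + t^2 - t + 1

Use the geometric series for the reciprocal, then substitute.
[t^0] = 1;  [t^1] = -1;  [t^2] = 1;  [t^3] = -4/3;  [t^4] = 5/3.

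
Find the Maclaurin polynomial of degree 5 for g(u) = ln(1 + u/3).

Apply the Taylor formula c_k = f^(k)(a)/k!.
[u^0] = 0;  [u^1] = 1/3;  [u^2] = -1/18;  [u^3] = 1/81;  [u^4] = -1/324;  [u^5] = 1/1215.

u^5/1215 - u^4/324 + u^3/81 - u^2/18 + u/3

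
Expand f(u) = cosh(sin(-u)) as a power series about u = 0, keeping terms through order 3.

Plug the Maclaurin series of the inner function into that of the outer and collect terms.
f(0) = 1
f′(0) = 0
f′′(0) = 1
f′′′(0) = 0

u^2/2 + 1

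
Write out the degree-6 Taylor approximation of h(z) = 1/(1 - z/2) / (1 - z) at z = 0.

Multiply the two series term by term and collect like powers.
[z^0] = 1;  [z^1] = 3/2;  [z^2] = 7/4;  [z^3] = 15/8;  [z^4] = 31/16;  [z^5] = 63/32;  [z^6] = 127/64.

127*z^6/64 + 63*z^5/32 + 31*z^4/16 + 15*z^3/8 + 7*z^2/4 + 3*z/2 + 1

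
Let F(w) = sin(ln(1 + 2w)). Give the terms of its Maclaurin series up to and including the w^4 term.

Plug the Maclaurin series of the inner function into that of the outer and collect terms.
[w^0] = 0;  [w^1] = 2;  [w^2] = -2;  [w^3] = 4/3;  [w^4] = 0.

4*w^3/3 - 2*w^2 + 2*w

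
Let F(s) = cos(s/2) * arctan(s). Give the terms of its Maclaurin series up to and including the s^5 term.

469*s^5/1920 - 11*s^3/24 + s

Write out both Maclaurin series and multiply, keeping only the needed powers.
[s^0] = 0;  [s^1] = 1;  [s^2] = 0;  [s^3] = -11/24;  [s^4] = 0;  [s^5] = 469/1920.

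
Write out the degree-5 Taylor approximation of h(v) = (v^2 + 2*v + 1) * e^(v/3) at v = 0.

211*v^5/29160 + 133*v^4/1944 + 73*v^3/162 + 31*v^2/18 + 7*v/3 + 1

Shift and add copies of the series according to the polynomial's terms.
h(0) = 1
h′(0) = 7/3
h′′(0) = 31/9
h′′′(0) = 73/27
h^(4)(0) = 133/81
h^(5)(0) = 211/243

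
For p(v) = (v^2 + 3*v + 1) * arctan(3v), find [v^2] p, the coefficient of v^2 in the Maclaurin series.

Distribute the polynomial across the series and collect like powers.
p(0) = 0
p′(0) = 3
p′′(0) = 18
So c_2 = p′′(0)/2! = 9.

9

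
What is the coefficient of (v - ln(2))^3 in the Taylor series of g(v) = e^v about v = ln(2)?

1/3

[(v - ln(2))^0] = 2;  [(v - ln(2))^1] = 2;  [(v - ln(2))^2] = 1;  [(v - ln(2))^3] = 1/3.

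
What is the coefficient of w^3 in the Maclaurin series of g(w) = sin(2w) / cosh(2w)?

Divide the numerator series by the denominator series (power-series long division).
g(0) = 0
g′(0) = 2
g′′(0) = 0
g′′′(0) = -32
Dividing each by k! gives the coefficients c_0, ..., c_3.

-16/3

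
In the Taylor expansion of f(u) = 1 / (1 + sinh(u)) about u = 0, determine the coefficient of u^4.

4/3

Use the geometric series for the reciprocal, then substitute.
[u^0] = 1;  [u^1] = -1;  [u^2] = 1;  [u^3] = -7/6;  [u^4] = 4/3.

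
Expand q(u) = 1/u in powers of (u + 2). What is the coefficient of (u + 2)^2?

[(u + 2)^0] = -1/2;  [(u + 2)^1] = -1/4;  [(u + 2)^2] = -1/8.

-1/8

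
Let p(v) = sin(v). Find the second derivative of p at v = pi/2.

-1

Differentiate repeatedly and evaluate at the center.
From the series, [(v - pi/2)^2] p = -1/2; multiply by 2! = 2 to get -1.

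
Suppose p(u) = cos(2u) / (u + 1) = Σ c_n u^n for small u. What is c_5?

Expand 1/(denominator) as a geometric series and multiply by the numerator's series.
[u^0] = 1;  [u^1] = -1;  [u^2] = -1;  [u^3] = 1;  [u^4] = -1/3;  [u^5] = 1/3.

1/3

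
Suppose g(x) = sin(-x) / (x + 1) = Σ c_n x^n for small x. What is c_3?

-5/6

Multiply the numerator's expansion by the denominator's geometric series.
[x^0] = 0;  [x^1] = -1;  [x^2] = 1;  [x^3] = -5/6.
So c_3 = g′′′(0)/3! = -5/6.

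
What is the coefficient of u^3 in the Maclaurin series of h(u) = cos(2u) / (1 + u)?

Write out both Maclaurin series and multiply, keeping only the needed powers.
So c_3 = h′′′(0)/3! = 1.

1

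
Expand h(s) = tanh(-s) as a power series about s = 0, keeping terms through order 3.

[s^0] = 0;  [s^1] = -1;  [s^2] = 0;  [s^3] = 1/3.

s^3/3 - s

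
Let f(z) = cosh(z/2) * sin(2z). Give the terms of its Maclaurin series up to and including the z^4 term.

-13*z^3/12 + 2*z

Multiply the two series term by term and collect like powers.
f(0) = 0
f′(0) = 2
f′′(0) = 0
f′′′(0) = -13/2
f^(4)(0) = 0
Then c_k = f^(k)(0)/k! gives each Taylor coefficient.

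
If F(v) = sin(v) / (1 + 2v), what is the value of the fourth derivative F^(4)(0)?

Expand each factor separately, then convolve coefficients.
From the series, [v^4] F = -23/3; multiply by 4! = 24 to get -184.

-184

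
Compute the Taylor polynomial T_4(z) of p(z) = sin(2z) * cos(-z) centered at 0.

-7*z^3/3 + 2*z

Write out both Maclaurin series and multiply, keeping only the needed powers.
p(0) = 0
p′(0) = 2
p′′(0) = 0
p′′′(0) = -14
p^(4)(0) = 0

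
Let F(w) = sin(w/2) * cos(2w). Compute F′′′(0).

-49/8

Expand each factor separately, then convolve coefficients.
The coefficient of w^3 in the expansion is -49/48, so F′′′(0) = 3! * (-49/48) = -49/8.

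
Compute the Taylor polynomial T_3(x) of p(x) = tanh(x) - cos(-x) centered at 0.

-x^3/3 + x^2/2 + x - 1

Expand each term separately and add.
p(0) = -1
p′(0) = 1
p′′(0) = 1
p′′′(0) = -2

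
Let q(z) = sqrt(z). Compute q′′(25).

-1/500

Differentiate repeatedly and evaluate at the center.
From the series, [(z - 25)^2] q = -1/1000; multiply by 2! = 2 to get -1/500.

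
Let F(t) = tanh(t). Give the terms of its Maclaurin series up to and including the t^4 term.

-t^3/3 + t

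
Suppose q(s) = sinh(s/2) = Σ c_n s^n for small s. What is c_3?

[s^0] = 0;  [s^1] = 1/2;  [s^2] = 0;  [s^3] = 1/48.
So c_3 = q′′′(0)/3! = 1/48.

1/48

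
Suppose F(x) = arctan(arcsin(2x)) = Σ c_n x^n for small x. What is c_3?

-4/3

Plug the Maclaurin series of the inner function into that of the outer and collect terms.
F(0) = 0
F′(0) = 2
F′′(0) = 0
F′′′(0) = -8
So c_3 = F′′′(0)/3! = -4/3.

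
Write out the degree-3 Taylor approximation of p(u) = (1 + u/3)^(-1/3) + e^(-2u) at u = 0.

Combine the two series term by term.
p(0) = 2
p′(0) = -19/9
p′′(0) = 328/81
p′′′(0) = -5860/729
Dividing each by k! gives the coefficients c_0, ..., c_3.

-2930*u^3/2187 + 164*u^2/81 - 19*u/9 + 2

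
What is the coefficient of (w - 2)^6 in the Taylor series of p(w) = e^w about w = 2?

Differentiate repeatedly and evaluate at the center.
[(w - 2)^0] = e^(2);  [(w - 2)^1] = e^(2);  [(w - 2)^2] = e^(2)/2;  [(w - 2)^3] = e^(2)/6;  [(w - 2)^4] = e^(2)/24;  [(w - 2)^5] = e^(2)/120;  [(w - 2)^6] = e^(2)/720.

e^(2)/720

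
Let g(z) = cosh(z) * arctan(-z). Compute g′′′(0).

Write out both Maclaurin series and multiply, keeping only the needed powers.
The coefficient of z^3 in the expansion is -1/6, so g′′′(0) = 3! * (-1/6) = -1.

-1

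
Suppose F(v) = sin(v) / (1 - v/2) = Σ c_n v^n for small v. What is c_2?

1/2

Write out both Maclaurin series and multiply, keeping only the needed powers.
F(0) = 0
F′(0) = 1
F′′(0) = 1
Then c_k = F^(k)(0)/k! gives each Taylor coefficient.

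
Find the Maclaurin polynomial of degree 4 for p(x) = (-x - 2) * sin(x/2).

x^4/48 + x^3/24 - x^2/2 - x

Shift and add copies of the series according to the polynomial's terms.
p(0) = 0
p′(0) = -1
p′′(0) = -1
p′′′(0) = 1/4
p^(4)(0) = 1/2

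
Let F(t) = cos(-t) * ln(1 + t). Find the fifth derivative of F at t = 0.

Write out both Maclaurin series and multiply, keeping only the needed powers.
From the series, [t^5] F = 3/40; multiply by 5! = 120 to get 9.

9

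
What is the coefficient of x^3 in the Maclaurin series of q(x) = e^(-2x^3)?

-2

[x^0] = 1;  [x^1] = 0;  [x^2] = 0;  [x^3] = -2.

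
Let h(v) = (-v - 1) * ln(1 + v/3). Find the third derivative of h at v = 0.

Distribute the polynomial across the series and collect like powers.
From the series, [v^3] h = 7/162; multiply by 3! = 6 to get 7/27.

7/27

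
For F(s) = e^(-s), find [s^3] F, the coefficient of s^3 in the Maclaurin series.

-1/6

[s^0] = 1;  [s^1] = -1;  [s^2] = 1/2;  [s^3] = -1/6.
So c_3 = F′′′(0)/3! = -1/6.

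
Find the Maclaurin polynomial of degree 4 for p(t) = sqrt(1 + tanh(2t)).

Let u equal the inner series; expand the outer function in u and truncate.
p(0) = 1
p′(0) = 1
p′′(0) = -1
p′′′(0) = -5
p^(4)(0) = 17

17*t^4/24 - 5*t^3/6 - t^2/2 + t + 1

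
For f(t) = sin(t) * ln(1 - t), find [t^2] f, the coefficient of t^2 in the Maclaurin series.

Take the Cauchy product of the two expansions.
f(0) = 0
f′(0) = 0
f′′(0) = -2

-1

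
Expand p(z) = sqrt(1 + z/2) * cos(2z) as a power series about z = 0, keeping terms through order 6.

Write out both Maclaurin series and multiply, keeping only the needed powers.
p(0) = 1
p′(0) = 1/4
p′′(0) = -65/16
p′′′(0) = -189/64
p^(4)(0) = 4465/256
p^(5)(0) = 18665/1024
p^(6)(0) = -310129/4096

-310129*z^6/2949120 + 3733*z^5/24576 + 4465*z^4/6144 - 63*z^3/128 - 65*z^2/32 + z/4 + 1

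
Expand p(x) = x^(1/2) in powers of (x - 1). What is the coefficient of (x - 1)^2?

Compute the successive derivatives at the expansion point and divide by k!.
p(1) = 1
p′(1) = 1/2
p′′(1) = -1/4
So c_2 = p′′(1)/2! = -1/8.

-1/8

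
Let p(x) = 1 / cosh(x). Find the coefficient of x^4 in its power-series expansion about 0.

Invert the denominator's series and multiply.
p(0) = 1
p′(0) = 0
p′′(0) = -1
p′′′(0) = 0
p^(4)(0) = 5
So c_4 = p^(4)(0)/4! = 5/24.

5/24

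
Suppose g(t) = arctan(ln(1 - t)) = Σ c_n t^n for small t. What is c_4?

1/4

Let u equal the inner series; expand the outer function in u and truncate.
So c_4 = g^(4)(0)/4! = 1/4.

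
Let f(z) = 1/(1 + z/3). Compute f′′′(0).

The coefficient of z^3 in the expansion is -1/27, so f′′′(0) = 3! * (-1/27) = -2/9.

-2/9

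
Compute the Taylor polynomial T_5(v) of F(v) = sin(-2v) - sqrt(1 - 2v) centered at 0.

73*v^5/120 + 5*v^4/8 + 11*v^3/6 + v^2/2 - v - 1

Add the two expansions coefficient-wise.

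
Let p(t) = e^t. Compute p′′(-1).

Apply the Taylor formula c_k = f^(k)(a)/k!.
The coefficient of (t + 1)^2 in the expansion is e^(-1)/2, so p′′(-1) = 2! * (e^(-1)/2) = e^(-1).

e^(-1)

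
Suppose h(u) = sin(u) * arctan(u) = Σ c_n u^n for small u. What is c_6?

19/72

Write out both Maclaurin series and multiply, keeping only the needed powers.
h(0) = 0
h′(0) = 0
h′′(0) = 2
h′′′(0) = 0
h^(4)(0) = -12
h^(5)(0) = 0
h^(6)(0) = 190
Then c_k = h^(k)(0)/k! gives each Taylor coefficient.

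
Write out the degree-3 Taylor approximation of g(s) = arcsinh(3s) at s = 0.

-9*s^3/2 + 3*s

Differentiate repeatedly and evaluate at the center.
[s^0] = 0;  [s^1] = 3;  [s^2] = 0;  [s^3] = -9/2.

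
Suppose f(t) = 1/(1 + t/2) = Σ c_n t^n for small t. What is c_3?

-1/8

Differentiate repeatedly and evaluate at the center.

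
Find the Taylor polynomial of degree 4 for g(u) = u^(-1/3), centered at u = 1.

[(u - 1)^0] = 1;  [(u - 1)^1] = -1/3;  [(u - 1)^2] = 2/9;  [(u - 1)^3] = -14/81;  [(u - 1)^4] = 35/243.

35*(u - 1)^4/243 - 14*(u - 1)^3/81 + 2*(u - 1)^2/9 - (u - 1)/3 + 1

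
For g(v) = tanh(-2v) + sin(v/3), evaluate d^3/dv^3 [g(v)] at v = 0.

431/27

Combine the two series term by term.
From the series, [v^3] g = 431/162; multiply by 3! = 6 to get 431/27.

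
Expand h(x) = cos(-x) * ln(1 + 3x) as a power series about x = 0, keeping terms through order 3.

Write out both Maclaurin series and multiply, keeping only the needed powers.
h(0) = 0
h′(0) = 3
h′′(0) = -9
h′′′(0) = 45
Dividing each by k! gives the coefficients c_0, ..., c_3.

15*x^3/2 - 9*x^2/2 + 3*x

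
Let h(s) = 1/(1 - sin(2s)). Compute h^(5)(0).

Compose series: expand the inner function first, then feed it into the outer expansion.
From the series, [s^5] h = 244/15; multiply by 5! = 120 to get 1952.

1952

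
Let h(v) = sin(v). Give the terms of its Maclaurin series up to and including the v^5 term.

v^5/120 - v^3/6 + v

h(0) = 0
h′(0) = 1
h′′(0) = 0
h′′′(0) = -1
h^(4)(0) = 0
h^(5)(0) = 1
Dividing each by k! gives the coefficients c_0, ..., c_5.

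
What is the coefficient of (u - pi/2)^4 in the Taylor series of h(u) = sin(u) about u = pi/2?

[(u - pi/2)^0] = 1;  [(u - pi/2)^1] = 0;  [(u - pi/2)^2] = -1/2;  [(u - pi/2)^3] = 0;  [(u - pi/2)^4] = 1/24.

1/24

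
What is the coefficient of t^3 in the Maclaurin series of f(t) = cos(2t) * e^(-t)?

Take the Cauchy product of the two expansions.
f(0) = 1
f′(0) = -1
f′′(0) = -3
f′′′(0) = 11
So c_3 = f′′′(0)/3! = 11/6.

11/6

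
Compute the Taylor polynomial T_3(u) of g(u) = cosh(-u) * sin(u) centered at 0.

u^3/3 + u

Multiply the two series term by term and collect like powers.
g(0) = 0
g′(0) = 1
g′′(0) = 0
g′′′(0) = 2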